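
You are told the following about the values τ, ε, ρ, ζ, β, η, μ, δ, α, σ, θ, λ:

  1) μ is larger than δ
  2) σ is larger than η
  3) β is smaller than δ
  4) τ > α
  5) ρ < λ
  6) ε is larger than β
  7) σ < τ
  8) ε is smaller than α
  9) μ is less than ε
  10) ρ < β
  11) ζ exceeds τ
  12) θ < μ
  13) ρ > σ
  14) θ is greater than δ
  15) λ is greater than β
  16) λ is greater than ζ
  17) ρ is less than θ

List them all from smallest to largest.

η < σ < ρ < β < δ < θ < μ < ε < α < τ < ζ < λ

Each adjacent pair is fixed by a given relation: η < σ; σ < ρ; ρ < β; β < δ; δ < θ; θ < μ; μ < ε; ε < α; α < τ; τ < ζ; ζ < λ. Chaining them end to end gives the full order.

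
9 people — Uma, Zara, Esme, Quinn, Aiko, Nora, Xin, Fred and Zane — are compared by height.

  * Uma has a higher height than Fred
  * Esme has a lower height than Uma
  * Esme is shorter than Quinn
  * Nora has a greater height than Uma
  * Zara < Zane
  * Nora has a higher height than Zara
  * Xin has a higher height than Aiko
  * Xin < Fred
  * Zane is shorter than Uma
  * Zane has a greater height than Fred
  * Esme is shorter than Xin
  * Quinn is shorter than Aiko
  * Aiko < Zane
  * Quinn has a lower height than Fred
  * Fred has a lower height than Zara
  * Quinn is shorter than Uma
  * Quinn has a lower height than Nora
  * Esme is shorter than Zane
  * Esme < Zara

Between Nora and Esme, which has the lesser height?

Esme < Quinn and Quinn < Aiko give Esme < Aiko.
Then Aiko < Xin extends the chain to Xin.
With Xin < Fred: Esme < Quinn < Aiko < Xin < Fred.
With Fred < Zara: Esme < Quinn < Aiko < Xin < Fred < Zara.
With Zara < Zane: Esme < Quinn < Aiko < Xin < Fred < Zara < Zane.
With Zane < Uma: Esme < Quinn < Aiko < Xin < Fred < Zara < Zane < Uma.
With Uma < Nora: Esme < Quinn < Aiko < Xin < Fred < Zara < Zane < Uma < Nora.
So Esme < Nora; Esme is the shorter of the two.

Esme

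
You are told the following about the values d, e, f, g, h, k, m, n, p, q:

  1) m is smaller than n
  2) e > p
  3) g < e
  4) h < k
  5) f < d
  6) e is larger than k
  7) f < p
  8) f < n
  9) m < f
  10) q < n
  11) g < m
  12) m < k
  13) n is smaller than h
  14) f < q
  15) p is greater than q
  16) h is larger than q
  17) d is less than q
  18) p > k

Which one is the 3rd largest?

The consecutive relations fix a unique order: g < m < f < d < q < n < h < k < p < e.
Counting 3 from the largest end gives k.

k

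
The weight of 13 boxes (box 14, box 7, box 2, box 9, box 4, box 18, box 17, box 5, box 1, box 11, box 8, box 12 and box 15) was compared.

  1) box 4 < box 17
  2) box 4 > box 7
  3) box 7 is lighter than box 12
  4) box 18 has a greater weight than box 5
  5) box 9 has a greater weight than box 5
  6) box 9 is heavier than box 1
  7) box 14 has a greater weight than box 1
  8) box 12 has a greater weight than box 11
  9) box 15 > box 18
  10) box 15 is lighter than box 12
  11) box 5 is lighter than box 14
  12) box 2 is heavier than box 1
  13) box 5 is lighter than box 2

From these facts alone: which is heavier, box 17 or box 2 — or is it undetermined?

Following every chain through box 2: below box 2 we get box 5, box 1.
box 17 is not reached, and no chain runs the other way from box 17 to box 2.
So the given relations leave the order of box 2 and box 17 undetermined.

undetermined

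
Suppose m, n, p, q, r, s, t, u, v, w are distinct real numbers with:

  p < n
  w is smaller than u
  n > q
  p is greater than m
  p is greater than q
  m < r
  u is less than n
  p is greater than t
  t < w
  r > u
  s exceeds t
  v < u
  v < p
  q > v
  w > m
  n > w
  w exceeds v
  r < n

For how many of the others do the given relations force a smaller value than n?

The elements the relations force below n are m, v, q, t, w, p, u, r — no chain reaches any other.
That is 8.

8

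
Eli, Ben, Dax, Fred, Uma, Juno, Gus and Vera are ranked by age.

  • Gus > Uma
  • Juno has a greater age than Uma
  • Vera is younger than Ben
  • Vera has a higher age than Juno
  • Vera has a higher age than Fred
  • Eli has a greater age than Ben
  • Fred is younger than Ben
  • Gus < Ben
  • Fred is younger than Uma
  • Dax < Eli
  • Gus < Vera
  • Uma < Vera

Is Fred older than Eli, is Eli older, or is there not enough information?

Eli

Link the given pairs in sequence: Fred < Uma; Uma < Gus; Gus < Ben; Ben < Eli.
Together: Fred < Uma < Gus < Ben < Eli.
So Eli is older.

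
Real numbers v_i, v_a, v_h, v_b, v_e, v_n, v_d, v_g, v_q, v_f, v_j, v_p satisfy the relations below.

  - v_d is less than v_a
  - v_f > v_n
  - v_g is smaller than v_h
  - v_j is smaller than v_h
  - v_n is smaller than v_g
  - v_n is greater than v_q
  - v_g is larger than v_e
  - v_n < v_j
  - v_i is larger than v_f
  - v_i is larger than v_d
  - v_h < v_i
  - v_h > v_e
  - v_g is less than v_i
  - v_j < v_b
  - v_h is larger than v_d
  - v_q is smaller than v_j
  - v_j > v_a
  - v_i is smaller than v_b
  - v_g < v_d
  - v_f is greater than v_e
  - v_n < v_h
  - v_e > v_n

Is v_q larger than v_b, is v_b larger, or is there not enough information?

v_q < v_n and v_n < v_e give v_q < v_e.
With v_e < v_g: v_q < v_n < v_e < v_g.
Then v_g < v_d extends the chain to v_d.
With v_d < v_a: v_q < v_n < v_e < v_g < v_d < v_a.
Then v_a < v_j extends the chain to v_j.
Then v_j < v_h extends the chain to v_h.
With v_h < v_i: v_q < v_n < v_e < v_g < v_d < v_a < v_j < v_h < v_i.
Then v_i < v_b extends the chain to v_b.
So v_b is larger.

v_b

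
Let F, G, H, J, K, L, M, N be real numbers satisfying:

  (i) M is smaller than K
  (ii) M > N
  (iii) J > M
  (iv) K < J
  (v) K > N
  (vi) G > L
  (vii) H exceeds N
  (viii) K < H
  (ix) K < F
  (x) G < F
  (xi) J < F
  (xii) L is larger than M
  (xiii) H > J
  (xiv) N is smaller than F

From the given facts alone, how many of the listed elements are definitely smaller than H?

From H the given relations immediately reach N, K, J.
From those, M — 4 in total.
Nothing else is reachable below H; 4 in all.

4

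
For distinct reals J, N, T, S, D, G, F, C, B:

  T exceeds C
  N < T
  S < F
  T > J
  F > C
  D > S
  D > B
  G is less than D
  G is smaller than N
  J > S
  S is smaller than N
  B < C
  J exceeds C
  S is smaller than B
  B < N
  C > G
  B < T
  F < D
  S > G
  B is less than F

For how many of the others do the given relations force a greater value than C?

4

From C the given relations immediately reach F, J, T.
From those, D — 4 in total.
Nothing else is reachable above C; 4 in all.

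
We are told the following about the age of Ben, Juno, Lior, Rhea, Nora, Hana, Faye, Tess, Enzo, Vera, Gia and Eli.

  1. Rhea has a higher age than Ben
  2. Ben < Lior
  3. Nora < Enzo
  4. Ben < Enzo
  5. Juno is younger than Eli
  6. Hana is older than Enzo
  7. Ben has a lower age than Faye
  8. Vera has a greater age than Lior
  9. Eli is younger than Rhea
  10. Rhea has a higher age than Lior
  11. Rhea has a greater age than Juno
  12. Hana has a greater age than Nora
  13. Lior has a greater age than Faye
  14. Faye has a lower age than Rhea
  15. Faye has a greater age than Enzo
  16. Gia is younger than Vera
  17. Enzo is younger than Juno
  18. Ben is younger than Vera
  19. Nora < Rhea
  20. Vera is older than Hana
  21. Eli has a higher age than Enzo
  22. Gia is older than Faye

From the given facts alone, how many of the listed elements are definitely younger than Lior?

From Lior the given relations immediately reach Ben, Faye.
From those, Enzo — 3 in total.
From those, Nora — 4 in total.
No other element is forced below Lior by the given relations, so the count is 4.

4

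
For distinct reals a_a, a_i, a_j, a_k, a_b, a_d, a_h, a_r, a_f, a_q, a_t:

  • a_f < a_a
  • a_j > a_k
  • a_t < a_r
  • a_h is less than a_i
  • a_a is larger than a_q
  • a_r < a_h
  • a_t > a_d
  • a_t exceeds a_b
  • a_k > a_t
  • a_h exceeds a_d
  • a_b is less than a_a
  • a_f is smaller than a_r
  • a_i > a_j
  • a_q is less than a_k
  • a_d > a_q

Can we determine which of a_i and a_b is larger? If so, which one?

a_i

a_b < a_t and a_t < a_r give a_b < a_r.
Then a_r < a_h extends the chain to a_h.
With a_h < a_i: a_b < a_t < a_r < a_h < a_i.
So a_i is larger.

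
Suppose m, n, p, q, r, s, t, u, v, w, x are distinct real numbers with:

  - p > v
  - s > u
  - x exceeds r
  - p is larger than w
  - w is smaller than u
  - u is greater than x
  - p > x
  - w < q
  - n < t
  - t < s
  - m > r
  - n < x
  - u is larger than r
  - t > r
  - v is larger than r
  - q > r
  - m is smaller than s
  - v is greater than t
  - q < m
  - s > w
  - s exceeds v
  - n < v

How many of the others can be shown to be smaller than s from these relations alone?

9

The elements the relations force below s are r, n, t, x, v, w, u, q, m — no chain reaches any other.
That is 9.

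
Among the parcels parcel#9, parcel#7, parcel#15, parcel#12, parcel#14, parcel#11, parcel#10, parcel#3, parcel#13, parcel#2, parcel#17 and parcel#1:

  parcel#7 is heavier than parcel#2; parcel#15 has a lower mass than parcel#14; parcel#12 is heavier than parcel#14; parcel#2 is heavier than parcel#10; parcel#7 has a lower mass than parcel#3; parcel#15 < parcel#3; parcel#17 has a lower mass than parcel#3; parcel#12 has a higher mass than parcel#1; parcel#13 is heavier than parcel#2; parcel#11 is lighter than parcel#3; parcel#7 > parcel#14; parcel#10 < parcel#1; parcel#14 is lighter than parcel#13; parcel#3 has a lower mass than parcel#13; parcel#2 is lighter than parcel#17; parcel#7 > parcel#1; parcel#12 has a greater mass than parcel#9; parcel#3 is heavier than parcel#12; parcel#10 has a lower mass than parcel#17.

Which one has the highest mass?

parcel#13

Chaining downward from parcel#13: directly below it, parcel#2, parcel#14, parcel#3; then parcel#10, parcel#11, parcel#15, parcel#17, parcel#7, parcel#12; then parcel#9, parcel#1.
That covers every other element, and nothing is given above parcel#13, so parcel#13 is the highest mass.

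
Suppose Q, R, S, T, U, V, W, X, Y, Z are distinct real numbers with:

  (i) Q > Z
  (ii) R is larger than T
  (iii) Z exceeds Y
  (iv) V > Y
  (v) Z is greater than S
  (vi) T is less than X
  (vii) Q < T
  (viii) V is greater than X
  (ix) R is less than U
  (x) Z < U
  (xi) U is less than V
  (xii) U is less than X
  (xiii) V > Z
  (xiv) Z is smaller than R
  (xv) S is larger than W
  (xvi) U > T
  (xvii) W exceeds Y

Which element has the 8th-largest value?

S

Chaining the given pairs: Y < W < S < Z < Q < T < R < U < X < V.
Counting 8 from the largest end gives S.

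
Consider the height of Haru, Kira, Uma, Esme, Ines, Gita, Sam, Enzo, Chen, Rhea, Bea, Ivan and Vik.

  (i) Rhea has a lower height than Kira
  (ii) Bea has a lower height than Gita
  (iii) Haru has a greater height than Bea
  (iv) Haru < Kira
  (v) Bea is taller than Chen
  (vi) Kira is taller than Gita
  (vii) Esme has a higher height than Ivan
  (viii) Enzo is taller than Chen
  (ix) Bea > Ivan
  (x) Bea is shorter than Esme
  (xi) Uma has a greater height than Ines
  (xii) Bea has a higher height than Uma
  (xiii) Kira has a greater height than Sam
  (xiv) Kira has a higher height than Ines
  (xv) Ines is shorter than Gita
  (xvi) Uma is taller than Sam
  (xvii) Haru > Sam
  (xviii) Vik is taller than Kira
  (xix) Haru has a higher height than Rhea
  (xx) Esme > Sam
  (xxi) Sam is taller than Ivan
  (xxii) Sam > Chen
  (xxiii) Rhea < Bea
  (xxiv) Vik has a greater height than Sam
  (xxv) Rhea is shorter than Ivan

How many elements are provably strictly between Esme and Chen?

The relations place Chen below Esme. An element lies strictly between them when it is forced above Chen and also forced below Esme.
Above Chen: {Enzo, Sam, Uma, Bea, Haru, Gita, Kira, Vik}. Below Esme: {Rhea, Ines, Ivan, Sam, Uma, Bea}.
Intersection: {Sam, Uma, Bea} — 3.

3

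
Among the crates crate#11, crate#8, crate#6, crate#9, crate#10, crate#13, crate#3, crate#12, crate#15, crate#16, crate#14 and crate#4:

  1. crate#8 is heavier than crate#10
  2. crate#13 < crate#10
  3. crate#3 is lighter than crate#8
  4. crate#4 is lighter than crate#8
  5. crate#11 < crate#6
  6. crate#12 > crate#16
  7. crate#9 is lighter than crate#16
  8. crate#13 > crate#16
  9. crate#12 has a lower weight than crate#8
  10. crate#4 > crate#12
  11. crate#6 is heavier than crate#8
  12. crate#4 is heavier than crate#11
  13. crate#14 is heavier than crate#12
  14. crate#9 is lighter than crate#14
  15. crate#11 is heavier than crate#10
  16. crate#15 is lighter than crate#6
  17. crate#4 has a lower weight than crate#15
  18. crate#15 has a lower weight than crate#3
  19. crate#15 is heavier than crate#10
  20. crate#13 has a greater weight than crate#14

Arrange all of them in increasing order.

Each adjacent pair is fixed by a given relation: crate#9 < crate#16; crate#16 < crate#12; crate#12 < crate#14; crate#14 < crate#13; crate#13 < crate#10; crate#10 < crate#11; crate#11 < crate#4; crate#4 < crate#15; crate#15 < crate#3; crate#3 < crate#8; crate#8 < crate#6. Chaining them end to end gives the full order.

crate#9 < crate#16 < crate#12 < crate#14 < crate#13 < crate#10 < crate#11 < crate#4 < crate#15 < crate#3 < crate#8 < crate#6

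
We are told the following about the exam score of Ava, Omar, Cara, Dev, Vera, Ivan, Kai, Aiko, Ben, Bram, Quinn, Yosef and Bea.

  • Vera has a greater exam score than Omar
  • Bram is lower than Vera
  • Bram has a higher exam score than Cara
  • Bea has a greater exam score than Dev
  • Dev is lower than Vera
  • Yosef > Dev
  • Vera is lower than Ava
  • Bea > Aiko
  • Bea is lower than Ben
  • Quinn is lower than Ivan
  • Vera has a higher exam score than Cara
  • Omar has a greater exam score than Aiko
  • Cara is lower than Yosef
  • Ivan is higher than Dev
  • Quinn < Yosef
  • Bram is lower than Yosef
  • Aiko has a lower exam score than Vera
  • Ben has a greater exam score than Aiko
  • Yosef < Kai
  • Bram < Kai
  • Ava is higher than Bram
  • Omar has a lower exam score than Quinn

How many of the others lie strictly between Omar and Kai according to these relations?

Chaining upward from Omar reaches: Quinn, Yosef, Vera, Ava, Ivan.
Chaining downward from Kai reaches: Dev, Aiko, Cara, Quinn, Bram, Yosef.
Strictly between Omar and Kai are those in both lists: Quinn, Yosef — 2 elements.

2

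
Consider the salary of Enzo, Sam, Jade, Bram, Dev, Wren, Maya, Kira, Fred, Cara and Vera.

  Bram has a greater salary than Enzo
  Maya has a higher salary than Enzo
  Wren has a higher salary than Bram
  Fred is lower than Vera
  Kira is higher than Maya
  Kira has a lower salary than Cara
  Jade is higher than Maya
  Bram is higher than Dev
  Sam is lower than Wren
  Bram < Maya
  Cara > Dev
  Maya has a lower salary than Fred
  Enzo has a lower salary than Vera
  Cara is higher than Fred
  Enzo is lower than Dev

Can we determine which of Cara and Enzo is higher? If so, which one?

Cara

Link the given pairs in sequence: Enzo < Dev; Dev < Bram; Bram < Maya; Maya < Kira; Kira < Cara.
Chaining these gives Enzo < Dev < Bram < Maya < Kira < Cara.
So Cara is higher.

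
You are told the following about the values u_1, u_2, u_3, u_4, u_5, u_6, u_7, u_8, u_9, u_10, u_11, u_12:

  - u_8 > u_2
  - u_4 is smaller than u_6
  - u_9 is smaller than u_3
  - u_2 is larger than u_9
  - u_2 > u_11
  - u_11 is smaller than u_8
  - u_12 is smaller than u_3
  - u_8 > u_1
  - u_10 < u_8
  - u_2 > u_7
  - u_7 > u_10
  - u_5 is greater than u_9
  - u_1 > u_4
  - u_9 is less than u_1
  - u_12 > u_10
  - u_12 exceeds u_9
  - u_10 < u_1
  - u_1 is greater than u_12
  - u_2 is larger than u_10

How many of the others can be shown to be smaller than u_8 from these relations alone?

8

From u_8 the given relations immediately reach u_10, u_11, u_2, u_1.
From those, u_9, u_12, u_4, u_7 — 8 in total.
Nothing else is reachable below u_8; 8 in all.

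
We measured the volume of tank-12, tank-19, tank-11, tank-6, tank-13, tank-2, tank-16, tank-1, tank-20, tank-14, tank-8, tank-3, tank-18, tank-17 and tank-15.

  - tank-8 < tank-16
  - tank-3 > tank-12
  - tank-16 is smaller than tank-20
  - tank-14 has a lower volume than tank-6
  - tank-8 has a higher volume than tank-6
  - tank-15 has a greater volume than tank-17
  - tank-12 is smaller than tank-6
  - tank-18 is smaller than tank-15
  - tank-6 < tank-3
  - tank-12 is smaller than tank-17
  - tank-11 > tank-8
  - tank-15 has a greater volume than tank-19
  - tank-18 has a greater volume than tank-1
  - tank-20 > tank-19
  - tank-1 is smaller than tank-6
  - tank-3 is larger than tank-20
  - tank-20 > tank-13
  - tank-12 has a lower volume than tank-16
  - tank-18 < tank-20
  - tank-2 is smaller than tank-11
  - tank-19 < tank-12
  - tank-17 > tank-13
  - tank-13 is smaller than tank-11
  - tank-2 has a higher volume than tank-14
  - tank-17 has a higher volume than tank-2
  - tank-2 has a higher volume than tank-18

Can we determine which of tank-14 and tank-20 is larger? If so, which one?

tank-20

Link the given pairs in sequence: tank-14 < tank-6; tank-6 < tank-8; tank-8 < tank-16; tank-16 < tank-20.
Together: tank-14 < tank-6 < tank-8 < tank-16 < tank-20.
So tank-20 is larger.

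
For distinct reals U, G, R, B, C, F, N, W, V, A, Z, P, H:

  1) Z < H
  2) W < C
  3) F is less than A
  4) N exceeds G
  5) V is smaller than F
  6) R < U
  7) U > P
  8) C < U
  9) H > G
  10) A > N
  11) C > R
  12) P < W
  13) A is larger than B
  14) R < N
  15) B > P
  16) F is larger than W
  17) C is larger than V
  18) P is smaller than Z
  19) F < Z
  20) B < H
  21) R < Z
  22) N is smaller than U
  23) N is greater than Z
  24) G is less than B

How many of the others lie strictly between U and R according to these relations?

Chaining upward from R reaches: Z, C, H, N, A.
Chaining downward from U reaches: G, V, P, W, F, Z, C, N.
Strictly between R and U are those in both lists: Z, C, N — 3 elements.

3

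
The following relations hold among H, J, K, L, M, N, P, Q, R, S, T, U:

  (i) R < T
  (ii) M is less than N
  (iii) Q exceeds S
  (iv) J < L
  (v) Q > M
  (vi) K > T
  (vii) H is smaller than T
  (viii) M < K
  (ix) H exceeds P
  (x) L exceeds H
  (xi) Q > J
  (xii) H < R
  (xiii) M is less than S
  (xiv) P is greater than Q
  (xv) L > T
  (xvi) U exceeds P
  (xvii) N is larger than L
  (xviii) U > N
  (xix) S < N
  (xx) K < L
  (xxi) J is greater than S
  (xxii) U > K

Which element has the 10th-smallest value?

The consecutive relations fix a unique order: M < S < J < Q < P < H < R < T < K < L < N < U.
Counting 10 from the smallest end gives L.

L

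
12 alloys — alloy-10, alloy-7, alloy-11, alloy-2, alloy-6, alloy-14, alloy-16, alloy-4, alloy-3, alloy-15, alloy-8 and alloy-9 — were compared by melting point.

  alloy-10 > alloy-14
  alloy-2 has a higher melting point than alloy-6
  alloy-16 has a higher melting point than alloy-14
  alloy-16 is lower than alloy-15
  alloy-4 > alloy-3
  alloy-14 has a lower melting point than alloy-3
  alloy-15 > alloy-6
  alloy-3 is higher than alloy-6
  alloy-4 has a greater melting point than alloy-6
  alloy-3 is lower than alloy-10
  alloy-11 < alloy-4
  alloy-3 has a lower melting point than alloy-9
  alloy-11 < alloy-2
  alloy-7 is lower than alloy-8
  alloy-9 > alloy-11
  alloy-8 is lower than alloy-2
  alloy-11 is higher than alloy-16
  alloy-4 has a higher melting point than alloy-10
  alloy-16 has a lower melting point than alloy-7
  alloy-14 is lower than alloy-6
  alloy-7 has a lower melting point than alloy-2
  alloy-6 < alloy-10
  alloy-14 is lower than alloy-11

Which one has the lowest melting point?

alloy-6 is not least since alloy-14 < alloy-6; alloy-3 is not least since alloy-14 < alloy-3; alloy-16 is not least since alloy-14 < alloy-16; alloy-7 is not least since alloy-16 < alloy-7; alloy-11 is not least since alloy-14 < alloy-11; alloy-10 is not least since alloy-6 < alloy-10; alloy-4 is not least since alloy-11 < alloy-4; alloy-9 is not least since alloy-3 < alloy-9; alloy-8 is not least since alloy-7 < alloy-8; alloy-15 is not least since alloy-16 < alloy-15; alloy-2 is not least since alloy-8 < alloy-2.
Only alloy-14 has nothing below it, so alloy-14 is the lowest melting point.

alloy-14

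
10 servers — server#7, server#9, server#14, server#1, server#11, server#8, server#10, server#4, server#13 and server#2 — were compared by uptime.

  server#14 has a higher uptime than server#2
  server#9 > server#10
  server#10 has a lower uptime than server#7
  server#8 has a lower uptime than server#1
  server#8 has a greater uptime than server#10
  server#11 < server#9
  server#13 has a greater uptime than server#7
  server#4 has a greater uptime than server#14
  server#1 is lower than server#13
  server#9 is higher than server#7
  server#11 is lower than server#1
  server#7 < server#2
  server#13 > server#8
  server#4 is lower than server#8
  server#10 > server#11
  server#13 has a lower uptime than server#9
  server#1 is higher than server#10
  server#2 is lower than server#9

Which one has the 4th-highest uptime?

server#8

Chaining the given pairs: server#11 < server#10 < server#7 < server#2 < server#14 < server#4 < server#8 < server#1 < server#13 < server#9.
Counting 4 from the largest end gives server#8.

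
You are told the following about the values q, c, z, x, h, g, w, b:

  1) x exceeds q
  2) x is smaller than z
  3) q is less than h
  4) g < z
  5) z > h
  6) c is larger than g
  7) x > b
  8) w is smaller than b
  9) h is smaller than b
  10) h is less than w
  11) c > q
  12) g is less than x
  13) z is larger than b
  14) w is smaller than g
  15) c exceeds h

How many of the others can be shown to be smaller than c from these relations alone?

4

From c the given relations immediately reach q, h, g.
From those, w — 4 in total.
Nothing else is reachable below c; 4 in all.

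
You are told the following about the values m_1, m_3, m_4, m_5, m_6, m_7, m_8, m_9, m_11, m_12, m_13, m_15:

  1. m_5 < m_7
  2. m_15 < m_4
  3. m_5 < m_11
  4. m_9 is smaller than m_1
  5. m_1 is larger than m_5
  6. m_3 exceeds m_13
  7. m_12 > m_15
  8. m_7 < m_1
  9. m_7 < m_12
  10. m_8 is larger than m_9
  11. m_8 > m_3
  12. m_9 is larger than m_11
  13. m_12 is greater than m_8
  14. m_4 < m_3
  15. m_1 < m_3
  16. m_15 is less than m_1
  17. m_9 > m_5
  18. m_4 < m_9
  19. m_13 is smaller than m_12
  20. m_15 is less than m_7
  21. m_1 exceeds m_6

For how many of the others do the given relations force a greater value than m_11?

5

From m_11 the given relations immediately reach m_9.
From those, m_1, m_8 — 3 in total.
From those, m_3, m_12 — 5 in total.
No other element is forced above m_11 by the given relations, so the count is 5.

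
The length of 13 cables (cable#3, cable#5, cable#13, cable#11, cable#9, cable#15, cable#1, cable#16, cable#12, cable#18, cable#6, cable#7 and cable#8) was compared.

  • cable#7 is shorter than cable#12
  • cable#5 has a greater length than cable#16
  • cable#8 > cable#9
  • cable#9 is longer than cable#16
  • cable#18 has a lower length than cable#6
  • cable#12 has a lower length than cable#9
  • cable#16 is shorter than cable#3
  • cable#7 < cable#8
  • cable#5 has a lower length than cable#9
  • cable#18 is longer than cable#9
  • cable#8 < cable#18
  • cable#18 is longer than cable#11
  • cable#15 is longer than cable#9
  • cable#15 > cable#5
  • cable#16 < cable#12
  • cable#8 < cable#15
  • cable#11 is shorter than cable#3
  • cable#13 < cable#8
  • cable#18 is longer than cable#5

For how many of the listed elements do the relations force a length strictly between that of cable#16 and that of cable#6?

The relations place cable#16 below cable#6. An element lies strictly between them when it is forced above cable#16 and also forced below cable#6.
Above cable#16: {cable#12, cable#5, cable#9, cable#8, cable#15, cable#18, cable#3}. Below cable#6: {cable#7, cable#12, cable#5, cable#13, cable#9, cable#8, cable#11, cable#18}.
Intersection: {cable#12, cable#5, cable#9, cable#8, cable#18} — 5.

5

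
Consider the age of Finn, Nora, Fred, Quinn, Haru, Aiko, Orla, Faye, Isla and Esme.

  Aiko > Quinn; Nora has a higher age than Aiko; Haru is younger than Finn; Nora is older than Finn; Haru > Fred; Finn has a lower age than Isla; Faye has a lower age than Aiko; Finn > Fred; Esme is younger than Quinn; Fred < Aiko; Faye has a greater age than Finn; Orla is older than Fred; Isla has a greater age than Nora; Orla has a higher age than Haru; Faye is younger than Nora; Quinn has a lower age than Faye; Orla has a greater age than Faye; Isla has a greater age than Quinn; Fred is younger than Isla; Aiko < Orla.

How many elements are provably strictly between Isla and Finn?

3

The relations place Finn below Isla. An element lies strictly between them when it is forced above Finn and also forced below Isla.
Above Finn: {Faye, Aiko, Nora, Orla}. Below Isla: {Fred, Esme, Haru, Quinn, Faye, Aiko, Nora}.
Intersection: {Faye, Aiko, Nora} — 3.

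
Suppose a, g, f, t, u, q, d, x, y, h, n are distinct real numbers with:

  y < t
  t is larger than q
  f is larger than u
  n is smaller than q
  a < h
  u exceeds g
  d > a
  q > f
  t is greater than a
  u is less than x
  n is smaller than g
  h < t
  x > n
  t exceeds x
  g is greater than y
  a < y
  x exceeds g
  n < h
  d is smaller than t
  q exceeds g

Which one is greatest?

t

Chaining downward from t: directly below it, a, d, h, y, x, q; then n, g, u, f.
That covers every other element, and nothing is given above t, so t is the greatest.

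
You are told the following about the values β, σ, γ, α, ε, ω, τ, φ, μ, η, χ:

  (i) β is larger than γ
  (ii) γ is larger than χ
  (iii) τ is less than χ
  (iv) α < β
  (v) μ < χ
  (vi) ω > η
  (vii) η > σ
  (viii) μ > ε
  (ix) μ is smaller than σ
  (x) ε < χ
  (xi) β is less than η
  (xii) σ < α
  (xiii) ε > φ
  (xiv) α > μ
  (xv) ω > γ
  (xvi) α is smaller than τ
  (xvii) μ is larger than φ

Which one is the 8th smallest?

Chaining the given pairs: φ < ε < μ < σ < α < τ < χ < γ < β < η < ω.
The 8th smallest is γ.

γ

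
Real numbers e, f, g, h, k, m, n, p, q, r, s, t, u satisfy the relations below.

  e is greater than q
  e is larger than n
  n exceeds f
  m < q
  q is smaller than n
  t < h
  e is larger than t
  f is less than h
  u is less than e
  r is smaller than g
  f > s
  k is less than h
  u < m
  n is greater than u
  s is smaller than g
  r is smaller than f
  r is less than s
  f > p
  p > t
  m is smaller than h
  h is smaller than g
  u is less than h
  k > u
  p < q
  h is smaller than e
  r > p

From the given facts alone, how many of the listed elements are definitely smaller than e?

From e the given relations immediately reach u, t, q, n, h.
From those, m, p, k, f — 9 in total.
From those, r, s — 11 in total.
Nothing else is reachable below e; 11 in all.

11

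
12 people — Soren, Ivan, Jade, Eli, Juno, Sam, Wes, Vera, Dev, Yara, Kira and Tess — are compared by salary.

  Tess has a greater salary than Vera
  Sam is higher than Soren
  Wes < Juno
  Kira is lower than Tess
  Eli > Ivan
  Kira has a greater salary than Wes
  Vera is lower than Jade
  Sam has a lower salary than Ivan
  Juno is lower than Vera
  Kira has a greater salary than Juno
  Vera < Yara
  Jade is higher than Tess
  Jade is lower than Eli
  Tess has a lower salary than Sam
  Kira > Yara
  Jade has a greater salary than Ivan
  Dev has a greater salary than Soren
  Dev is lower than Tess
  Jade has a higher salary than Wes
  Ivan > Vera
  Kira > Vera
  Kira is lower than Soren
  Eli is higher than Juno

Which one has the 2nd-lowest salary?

The consecutive relations fix a unique order: Wes < Juno < Vera < Yara < Kira < Soren < Dev < Tess < Sam < Ivan < Jade < Eli.
Counting 2 from the smallest end gives Juno.

Juno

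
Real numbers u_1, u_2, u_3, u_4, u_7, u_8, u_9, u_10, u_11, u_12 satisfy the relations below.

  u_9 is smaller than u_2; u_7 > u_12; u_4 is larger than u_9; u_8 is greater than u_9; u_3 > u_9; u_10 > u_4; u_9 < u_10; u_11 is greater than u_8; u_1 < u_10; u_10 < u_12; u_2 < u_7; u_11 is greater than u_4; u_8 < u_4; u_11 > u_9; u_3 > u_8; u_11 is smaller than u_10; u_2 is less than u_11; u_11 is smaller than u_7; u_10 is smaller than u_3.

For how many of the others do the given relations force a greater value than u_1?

4

From u_1 the given relations immediately reach u_10.
From those, u_3, u_12 — 3 in total.
From those, u_7 — 4 in total.
No other element is forced above u_1 by the given relations, so the count is 4.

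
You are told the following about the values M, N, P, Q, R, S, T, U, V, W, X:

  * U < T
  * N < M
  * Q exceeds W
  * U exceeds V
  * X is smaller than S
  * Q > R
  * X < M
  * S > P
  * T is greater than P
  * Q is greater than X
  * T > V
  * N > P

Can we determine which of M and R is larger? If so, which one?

Following every chain through R: above R we get Q.
M is not reached, and no chain runs the other way from M to R.
So the given relations leave the order of R and M undetermined.

undetermined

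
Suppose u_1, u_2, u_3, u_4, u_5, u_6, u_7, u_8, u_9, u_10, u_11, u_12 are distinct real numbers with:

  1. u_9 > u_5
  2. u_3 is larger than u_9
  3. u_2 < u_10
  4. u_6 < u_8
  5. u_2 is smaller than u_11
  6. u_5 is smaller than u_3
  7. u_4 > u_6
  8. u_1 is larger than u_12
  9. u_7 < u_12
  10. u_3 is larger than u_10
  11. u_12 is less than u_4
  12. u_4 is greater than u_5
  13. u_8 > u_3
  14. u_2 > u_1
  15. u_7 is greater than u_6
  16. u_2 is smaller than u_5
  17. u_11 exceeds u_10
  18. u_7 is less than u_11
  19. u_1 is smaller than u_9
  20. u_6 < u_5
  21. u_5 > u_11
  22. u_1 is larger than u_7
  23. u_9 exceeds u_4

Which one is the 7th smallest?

u_11

Chaining the given pairs: u_6 < u_7 < u_12 < u_1 < u_2 < u_10 < u_11 < u_5 < u_4 < u_9 < u_3 < u_8.
The 7th smallest is u_11.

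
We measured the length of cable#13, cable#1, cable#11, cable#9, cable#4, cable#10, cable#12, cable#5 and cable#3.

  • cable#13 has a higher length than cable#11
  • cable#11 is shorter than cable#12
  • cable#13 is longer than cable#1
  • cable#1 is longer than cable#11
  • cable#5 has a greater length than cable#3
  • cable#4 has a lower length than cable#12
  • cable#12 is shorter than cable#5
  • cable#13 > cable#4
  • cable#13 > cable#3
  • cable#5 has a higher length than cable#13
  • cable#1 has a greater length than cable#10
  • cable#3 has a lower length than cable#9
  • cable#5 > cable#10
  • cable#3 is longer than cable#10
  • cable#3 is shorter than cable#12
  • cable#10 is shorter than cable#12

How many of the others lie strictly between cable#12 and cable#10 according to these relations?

The relations place cable#10 below cable#12. An element lies strictly between them when it is forced above cable#10 and also forced below cable#12.
Above cable#10: {cable#3, cable#1, cable#13, cable#5, cable#9}. Below cable#12: {cable#4, cable#3, cable#11}.
Intersection: {cable#3} — 1.

1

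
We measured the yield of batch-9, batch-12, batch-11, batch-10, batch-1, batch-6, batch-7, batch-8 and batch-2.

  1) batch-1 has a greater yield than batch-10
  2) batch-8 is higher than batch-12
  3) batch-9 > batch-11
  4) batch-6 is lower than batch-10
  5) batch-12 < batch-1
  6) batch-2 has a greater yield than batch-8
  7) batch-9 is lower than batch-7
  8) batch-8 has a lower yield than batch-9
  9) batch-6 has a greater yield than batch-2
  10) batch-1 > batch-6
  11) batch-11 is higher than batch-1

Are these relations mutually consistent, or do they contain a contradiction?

consistent

Every relation is compatible with batch-12 < batch-8 < batch-2 < batch-6 < batch-10 < batch-1 < batch-11 < batch-9 < batch-7; the set is consistent.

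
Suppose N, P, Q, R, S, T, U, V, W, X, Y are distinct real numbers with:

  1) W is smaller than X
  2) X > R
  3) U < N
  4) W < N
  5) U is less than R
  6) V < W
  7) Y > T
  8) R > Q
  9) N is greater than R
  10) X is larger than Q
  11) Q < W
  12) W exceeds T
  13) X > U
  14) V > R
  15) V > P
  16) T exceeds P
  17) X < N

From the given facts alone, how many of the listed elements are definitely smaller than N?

The elements the relations force below N are Q, U, P, R, T, V, W, X — no chain reaches any other.
That is 8.

8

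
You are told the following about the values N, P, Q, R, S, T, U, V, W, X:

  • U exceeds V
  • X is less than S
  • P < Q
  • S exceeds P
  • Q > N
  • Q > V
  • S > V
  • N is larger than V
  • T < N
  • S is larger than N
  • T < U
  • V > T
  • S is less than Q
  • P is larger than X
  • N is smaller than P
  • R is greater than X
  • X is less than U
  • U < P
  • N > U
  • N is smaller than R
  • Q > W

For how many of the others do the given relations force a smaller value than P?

From P the given relations immediately reach X, U, N.
From those, T, V — 5 in total.
Nothing else is reachable below P; 5 in all.

5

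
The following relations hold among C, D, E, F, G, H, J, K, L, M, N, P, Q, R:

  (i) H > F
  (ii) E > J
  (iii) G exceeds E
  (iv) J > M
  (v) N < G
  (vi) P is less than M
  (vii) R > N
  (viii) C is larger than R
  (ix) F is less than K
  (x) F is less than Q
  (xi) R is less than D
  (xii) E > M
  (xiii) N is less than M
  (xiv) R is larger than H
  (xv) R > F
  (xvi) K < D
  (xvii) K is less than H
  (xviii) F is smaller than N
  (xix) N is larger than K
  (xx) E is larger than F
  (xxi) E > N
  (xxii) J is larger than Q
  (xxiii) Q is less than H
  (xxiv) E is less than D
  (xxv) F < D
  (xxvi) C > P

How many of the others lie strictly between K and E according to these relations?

Chaining upward from K reaches: N, H, M, J, R, G, D, C.
Chaining downward from E reaches: F, N, Q, P, M, J.
Strictly between K and E are those in both lists: N, M, J — 3 elements.

3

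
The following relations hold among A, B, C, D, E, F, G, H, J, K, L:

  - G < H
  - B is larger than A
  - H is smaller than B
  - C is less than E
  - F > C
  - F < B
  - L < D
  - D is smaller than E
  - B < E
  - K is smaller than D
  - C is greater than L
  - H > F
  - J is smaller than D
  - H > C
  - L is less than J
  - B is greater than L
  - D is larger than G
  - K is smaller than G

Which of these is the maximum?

E

Chaining downward from E: directly below it, C, B, D; then K, L, F, A, G, H, J.
That covers every other element, and nothing is given above E, so E is the maximum.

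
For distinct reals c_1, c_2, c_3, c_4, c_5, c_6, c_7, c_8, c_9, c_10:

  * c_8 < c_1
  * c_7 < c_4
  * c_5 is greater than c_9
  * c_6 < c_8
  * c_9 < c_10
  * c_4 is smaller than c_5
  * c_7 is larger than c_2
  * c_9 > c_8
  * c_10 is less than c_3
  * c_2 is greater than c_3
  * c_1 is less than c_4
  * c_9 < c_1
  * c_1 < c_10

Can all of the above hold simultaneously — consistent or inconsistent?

consistent

Every relation is compatible with c_6 < c_8 < c_9 < c_1 < c_10 < c_3 < c_2 < c_7 < c_4 < c_5; the set is consistent.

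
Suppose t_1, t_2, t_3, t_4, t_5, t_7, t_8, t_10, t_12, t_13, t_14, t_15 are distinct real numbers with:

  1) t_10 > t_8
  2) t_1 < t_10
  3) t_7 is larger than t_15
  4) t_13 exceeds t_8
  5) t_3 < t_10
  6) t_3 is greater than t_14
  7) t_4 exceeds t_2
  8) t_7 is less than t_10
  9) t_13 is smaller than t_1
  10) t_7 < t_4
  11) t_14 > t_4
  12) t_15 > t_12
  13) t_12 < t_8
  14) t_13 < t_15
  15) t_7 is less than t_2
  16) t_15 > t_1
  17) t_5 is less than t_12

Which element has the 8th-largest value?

t_1

Chaining the given pairs: t_5 < t_12 < t_8 < t_13 < t_1 < t_15 < t_7 < t_2 < t_4 < t_14 < t_3 < t_10.
Counting 8 from the largest end gives t_1.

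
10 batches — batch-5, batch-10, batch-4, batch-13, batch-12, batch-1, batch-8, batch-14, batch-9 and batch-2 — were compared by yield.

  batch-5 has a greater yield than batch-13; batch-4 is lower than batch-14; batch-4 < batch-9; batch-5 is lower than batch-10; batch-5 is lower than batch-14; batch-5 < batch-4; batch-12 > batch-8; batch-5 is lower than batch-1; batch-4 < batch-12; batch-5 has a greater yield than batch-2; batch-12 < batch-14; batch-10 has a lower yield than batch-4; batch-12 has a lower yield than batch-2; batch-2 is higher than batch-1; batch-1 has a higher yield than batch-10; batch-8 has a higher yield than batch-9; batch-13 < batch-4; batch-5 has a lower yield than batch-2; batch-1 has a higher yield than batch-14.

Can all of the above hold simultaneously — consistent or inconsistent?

We have batch-2 < batch-5 stated directly, yet also batch-5 < batch-10 < batch-4 < batch-9 < batch-8 < batch-12 < batch-14 < batch-1 < batch-2 by chaining the others — so batch-5 < batch-2. Contradiction.

inconsistent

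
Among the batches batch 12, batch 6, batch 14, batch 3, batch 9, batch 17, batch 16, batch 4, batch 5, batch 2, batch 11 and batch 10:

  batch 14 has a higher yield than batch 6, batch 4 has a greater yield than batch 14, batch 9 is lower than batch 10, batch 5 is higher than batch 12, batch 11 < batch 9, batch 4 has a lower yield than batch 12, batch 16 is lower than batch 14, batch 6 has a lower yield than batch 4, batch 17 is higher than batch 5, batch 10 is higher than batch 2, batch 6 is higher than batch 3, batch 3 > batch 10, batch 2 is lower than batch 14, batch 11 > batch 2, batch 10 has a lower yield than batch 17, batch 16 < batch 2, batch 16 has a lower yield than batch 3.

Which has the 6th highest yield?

batch 6

Chaining the given pairs: batch 16 < batch 2 < batch 11 < batch 9 < batch 10 < batch 3 < batch 6 < batch 14 < batch 4 < batch 12 < batch 5 < batch 17.
The 6th largest is batch 6.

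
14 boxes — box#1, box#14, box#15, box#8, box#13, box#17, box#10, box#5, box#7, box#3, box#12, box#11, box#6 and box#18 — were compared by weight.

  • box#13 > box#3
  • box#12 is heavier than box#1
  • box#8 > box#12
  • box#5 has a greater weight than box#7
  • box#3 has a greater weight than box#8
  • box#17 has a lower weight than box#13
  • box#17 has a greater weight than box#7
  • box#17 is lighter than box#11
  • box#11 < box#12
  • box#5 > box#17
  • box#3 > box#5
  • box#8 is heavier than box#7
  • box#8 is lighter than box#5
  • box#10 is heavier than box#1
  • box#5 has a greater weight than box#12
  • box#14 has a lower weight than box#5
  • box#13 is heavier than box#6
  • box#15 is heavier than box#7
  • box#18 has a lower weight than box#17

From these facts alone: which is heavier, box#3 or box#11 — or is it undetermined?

The relevant relations are box#11 < box#12; box#12 < box#8; box#8 < box#5; box#5 < box#3.
Chaining these gives box#11 < box#12 < box#8 < box#5 < box#3.
So box#3 is heavier.

box#3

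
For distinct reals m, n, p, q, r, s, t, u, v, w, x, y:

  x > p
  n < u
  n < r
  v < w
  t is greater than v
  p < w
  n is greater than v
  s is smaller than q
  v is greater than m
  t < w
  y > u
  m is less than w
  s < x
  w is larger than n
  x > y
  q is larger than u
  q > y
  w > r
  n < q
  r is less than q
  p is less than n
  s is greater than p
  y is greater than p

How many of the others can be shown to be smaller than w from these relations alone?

The elements the relations force below w are p, m, v, n, t, r — no chain reaches any other.
That is 6.

6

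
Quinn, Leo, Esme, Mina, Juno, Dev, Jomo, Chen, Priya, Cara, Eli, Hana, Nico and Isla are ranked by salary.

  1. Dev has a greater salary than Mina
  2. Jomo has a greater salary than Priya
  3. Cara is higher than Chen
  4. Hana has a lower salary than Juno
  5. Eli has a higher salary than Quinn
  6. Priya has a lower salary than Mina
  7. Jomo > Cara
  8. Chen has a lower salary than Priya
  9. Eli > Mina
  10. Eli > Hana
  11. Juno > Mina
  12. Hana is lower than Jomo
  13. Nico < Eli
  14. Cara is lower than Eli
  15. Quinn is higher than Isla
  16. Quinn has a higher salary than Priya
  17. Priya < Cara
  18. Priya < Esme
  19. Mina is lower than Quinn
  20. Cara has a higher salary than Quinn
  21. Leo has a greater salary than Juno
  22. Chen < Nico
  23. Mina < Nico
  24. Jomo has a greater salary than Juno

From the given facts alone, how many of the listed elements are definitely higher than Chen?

The elements the relations force above Chen are Priya, Mina, Nico, Dev, Quinn, Cara, Juno, Eli, Jomo, Leo, Esme — no chain reaches any other.
That is 11.

11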